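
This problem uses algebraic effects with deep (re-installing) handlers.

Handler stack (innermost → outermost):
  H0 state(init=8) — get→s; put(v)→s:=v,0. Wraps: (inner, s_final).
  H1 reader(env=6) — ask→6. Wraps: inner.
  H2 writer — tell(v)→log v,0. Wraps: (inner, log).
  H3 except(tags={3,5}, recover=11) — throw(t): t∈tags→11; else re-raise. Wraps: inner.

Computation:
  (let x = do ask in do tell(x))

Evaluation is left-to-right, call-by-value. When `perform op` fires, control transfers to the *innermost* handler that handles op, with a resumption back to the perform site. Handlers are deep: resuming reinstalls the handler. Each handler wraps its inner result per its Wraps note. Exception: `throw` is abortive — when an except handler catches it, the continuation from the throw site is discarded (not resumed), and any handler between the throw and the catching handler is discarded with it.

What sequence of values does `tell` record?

Evaluation trace:
ask @ H1 ⇒ 6
tell(6) @ H2 ⇒ log+=6
H0 returns (0, 8)
H1 returns (0, 8)
H2 returns ((0, 8), (6))
H3 returns ((0, 8), (6))
= ((0, 8), (6))

Answer: (6)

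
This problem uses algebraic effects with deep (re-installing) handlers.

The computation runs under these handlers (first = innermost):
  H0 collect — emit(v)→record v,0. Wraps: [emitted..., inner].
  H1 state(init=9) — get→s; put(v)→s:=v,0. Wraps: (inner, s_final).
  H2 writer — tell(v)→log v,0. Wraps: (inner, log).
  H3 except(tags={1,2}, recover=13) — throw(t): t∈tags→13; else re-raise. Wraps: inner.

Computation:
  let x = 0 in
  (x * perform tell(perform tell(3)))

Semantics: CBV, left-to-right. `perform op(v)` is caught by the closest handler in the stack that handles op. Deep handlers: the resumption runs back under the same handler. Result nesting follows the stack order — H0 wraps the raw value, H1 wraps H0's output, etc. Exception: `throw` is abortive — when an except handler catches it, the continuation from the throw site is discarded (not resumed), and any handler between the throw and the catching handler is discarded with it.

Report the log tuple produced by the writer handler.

Step-by-step:
tell(3) @ H2 ⇒ log+=3
tell(0) @ H2 ⇒ log+=0
H0 returns [0]
H1 returns ([0], 9)
H2 returns (([0], 9), (3, 0))
H3 returns (([0], 9), (3, 0))
= (([0], 9), (3, 0))

Answer: (3, 0)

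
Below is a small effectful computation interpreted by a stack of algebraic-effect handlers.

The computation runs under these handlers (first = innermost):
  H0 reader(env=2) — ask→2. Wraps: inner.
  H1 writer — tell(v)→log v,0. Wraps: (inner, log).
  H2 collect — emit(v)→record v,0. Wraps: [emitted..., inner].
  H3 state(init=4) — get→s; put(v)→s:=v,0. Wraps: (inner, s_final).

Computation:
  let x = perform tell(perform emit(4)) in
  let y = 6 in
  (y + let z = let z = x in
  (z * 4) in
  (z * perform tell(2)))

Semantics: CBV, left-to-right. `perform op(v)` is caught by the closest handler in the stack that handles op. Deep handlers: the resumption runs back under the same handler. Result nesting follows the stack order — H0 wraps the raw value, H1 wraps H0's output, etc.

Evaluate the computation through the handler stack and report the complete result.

Step-by-step:
emit(4) @ H2 ⇒ out+=4
tell(0) @ H1 ⇒ log+=0
tell(2) @ H1 ⇒ log+=2
H0 returns 6
H1 returns (6, (0, 2))
H2 returns [4, (6, (0, 2))]
H3 returns ([4, (6, (0, 2))], 4)
= ([4, (6, (0, 2))], 4)

Answer: ([4, (6, (0, 2))], 4)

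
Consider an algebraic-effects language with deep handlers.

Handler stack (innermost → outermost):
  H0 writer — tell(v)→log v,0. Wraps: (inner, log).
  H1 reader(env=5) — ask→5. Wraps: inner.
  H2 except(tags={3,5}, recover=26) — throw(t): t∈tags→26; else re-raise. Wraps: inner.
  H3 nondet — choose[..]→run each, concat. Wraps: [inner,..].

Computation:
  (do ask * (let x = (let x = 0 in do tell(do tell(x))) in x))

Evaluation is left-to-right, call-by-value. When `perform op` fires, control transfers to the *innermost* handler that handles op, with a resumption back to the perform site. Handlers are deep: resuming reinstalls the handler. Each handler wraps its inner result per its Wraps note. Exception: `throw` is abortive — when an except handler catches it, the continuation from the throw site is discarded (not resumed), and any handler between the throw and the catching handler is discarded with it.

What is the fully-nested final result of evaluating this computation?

Working:
ask @ H1 ⇒ 5
tell(0) @ H0 ⇒ log+=0
tell(0) @ H0 ⇒ log+=0
H0 returns (0, (0, 0))
H1 returns (0, (0, 0))
H2 returns (0, (0, 0))
H3 returns [(0, (0, 0))]
= [(0, (0, 0))]

Answer: [(0, (0, 0))]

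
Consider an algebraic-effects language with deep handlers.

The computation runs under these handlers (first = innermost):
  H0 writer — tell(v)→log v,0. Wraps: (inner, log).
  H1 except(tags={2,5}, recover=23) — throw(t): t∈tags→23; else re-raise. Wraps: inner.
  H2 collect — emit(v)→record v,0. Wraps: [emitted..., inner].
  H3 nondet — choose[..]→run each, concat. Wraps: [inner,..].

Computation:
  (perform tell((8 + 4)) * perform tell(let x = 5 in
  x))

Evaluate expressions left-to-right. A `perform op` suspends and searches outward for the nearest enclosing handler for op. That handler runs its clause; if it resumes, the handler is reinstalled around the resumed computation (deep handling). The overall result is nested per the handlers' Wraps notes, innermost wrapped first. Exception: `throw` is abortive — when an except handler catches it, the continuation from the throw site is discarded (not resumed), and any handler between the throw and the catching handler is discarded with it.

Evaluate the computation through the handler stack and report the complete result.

Answer: [[(0, (12, 5))]]

Working:
tell(12) @ H0 ⇒ log+=12
tell(5) @ H0 ⇒ log+=5
H0 returns (0, (12, 5))
H1 returns (0, (12, 5))
H2 returns [(0, (12, 5))]
H3 returns [[(0, (12, 5))]]
= [[(0, (12, 5))]]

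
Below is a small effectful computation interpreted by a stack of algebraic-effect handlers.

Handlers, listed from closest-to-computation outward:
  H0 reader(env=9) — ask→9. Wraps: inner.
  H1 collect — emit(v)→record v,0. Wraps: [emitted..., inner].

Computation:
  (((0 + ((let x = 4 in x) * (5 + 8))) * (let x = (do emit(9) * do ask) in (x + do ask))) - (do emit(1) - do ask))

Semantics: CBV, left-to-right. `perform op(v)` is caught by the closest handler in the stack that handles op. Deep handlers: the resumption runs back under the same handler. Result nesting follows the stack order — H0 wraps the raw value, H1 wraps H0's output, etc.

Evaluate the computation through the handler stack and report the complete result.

Evaluation trace:
emit(9) @ H1 ⇒ out+=9
ask @ H0 ⇒ 9
ask @ H0 ⇒ 9
emit(1) @ H1 ⇒ out+=1
ask @ H0 ⇒ 9
H0 returns 477
H1 returns [9, 1, 477]
= [9, 1, 477]

Answer: [9, 1, 477]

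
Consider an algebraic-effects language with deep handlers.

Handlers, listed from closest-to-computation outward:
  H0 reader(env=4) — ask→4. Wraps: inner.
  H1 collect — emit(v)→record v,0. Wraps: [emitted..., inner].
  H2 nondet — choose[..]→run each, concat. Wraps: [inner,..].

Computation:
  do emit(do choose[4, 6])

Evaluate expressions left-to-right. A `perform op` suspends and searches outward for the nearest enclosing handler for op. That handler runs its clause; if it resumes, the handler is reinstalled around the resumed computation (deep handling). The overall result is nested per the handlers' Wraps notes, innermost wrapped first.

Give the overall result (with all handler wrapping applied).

Answer: [[4, 0], [6, 0]]

Step-by-step:
choose[4, 6] @ H2
  branch[0] choose=4:
    emit(4) @ H1 ⇒ out+=4
    H0 returns 0
    H1 returns [4, 0]
    H2 returns [[4, 0]]
  branch[1] choose=6:
    emit(6) @ H1 ⇒ out+=6
    H0 returns 0
    H1 returns [6, 0]
    H2 returns [[6, 0]]
= [[4, 0], [6, 0]]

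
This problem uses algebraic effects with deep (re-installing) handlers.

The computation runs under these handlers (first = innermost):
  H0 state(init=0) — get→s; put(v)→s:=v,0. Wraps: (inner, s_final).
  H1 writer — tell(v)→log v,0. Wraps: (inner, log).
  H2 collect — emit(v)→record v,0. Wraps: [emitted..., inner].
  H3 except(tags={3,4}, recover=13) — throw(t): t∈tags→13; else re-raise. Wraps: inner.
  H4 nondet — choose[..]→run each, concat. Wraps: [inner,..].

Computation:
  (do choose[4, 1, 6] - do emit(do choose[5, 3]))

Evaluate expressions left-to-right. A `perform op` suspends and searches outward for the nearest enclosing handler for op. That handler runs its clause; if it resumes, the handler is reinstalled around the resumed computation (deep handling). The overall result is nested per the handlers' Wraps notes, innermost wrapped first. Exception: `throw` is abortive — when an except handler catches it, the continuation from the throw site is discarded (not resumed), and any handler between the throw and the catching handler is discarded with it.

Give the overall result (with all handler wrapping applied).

Answer: [[5, ((4, 0), ())], [3, ((4, 0), ())], [5, ((1, 0), ())], [3, ((1, 0), ())], [5, ((6, 0), ())], [3, ((6, 0), ())]]

Step-by-step:
choose[4, 1, 6] @ H4
  branch[0] choose=4:
    choose[5, 3] @ H4
      branch[0] choose=5:
        emit(5) @ H2 ⇒ out+=5
        H0 returns (4, 0)
        H1 returns ((4, 0), ())
        H2 returns [5, ((4, 0), ())]
        H3 returns [5, ((4, 0), ())]
        H4 returns [[5, ((4, 0), ())]]
      branch[1] choose=3:
        emit(3) @ H2 ⇒ out+=3
        H0 returns (4, 0)
        H1 returns ((4, 0), ())
        H2 returns [3, ((4, 0), ())]
        H3 returns [3, ((4, 0), ())]
        H4 returns [[3, ((4, 0), ())]]
  branch[1] choose=1:
    choose[5, 3] @ H4
      branch[0] choose=5:
        emit(5) @ H2 ⇒ out+=5
        H0 returns (1, 0)
        H1 returns ((1, 0), ())
        H2 returns [5, ((1, 0), ())]
        H3 returns [5, ((1, 0), ())]
        H4 returns [[5, ((1, 0), ())]]
      branch[1] choose=3:
        emit(3) @ H2 ⇒ out+=3
        H0 returns (1, 0)
        H1 returns ((1, 0), ())
        H2 returns [3, ((1, 0), ())]
        H3 returns [3, ((1, 0), ())]
        H4 returns [[3, ((1, 0), ())]]
  branch[2] choose=6:
    choose[5, 3] @ H4
      branch[0] choose=5:
        emit(5) @ H2 ⇒ out+=5
        H0 returns (6, 0)
        H1 returns ((6, 0), ())
        H2 returns [5, ((6, 0), ())]
        H3 returns [5, ((6, 0), ())]
        H4 returns [[5, ((6, 0), ())]]
      branch[1] choose=3:
        emit(3) @ H2 ⇒ out+=3
        H0 returns (6, 0)
        H1 returns ((6, 0), ())
        H2 returns [3, ((6, 0), ())]
        H3 returns [3, ((6, 0), ())]
        H4 returns [[3, ((6, 0), ())]]
= [[5, ((4, 0), ())], [3, ((4, 0), ())], [5, ((1, 0), ())], [3, ((1, 0), ())], [5, ((6, 0), ())], [3, ((6, 0), ())]]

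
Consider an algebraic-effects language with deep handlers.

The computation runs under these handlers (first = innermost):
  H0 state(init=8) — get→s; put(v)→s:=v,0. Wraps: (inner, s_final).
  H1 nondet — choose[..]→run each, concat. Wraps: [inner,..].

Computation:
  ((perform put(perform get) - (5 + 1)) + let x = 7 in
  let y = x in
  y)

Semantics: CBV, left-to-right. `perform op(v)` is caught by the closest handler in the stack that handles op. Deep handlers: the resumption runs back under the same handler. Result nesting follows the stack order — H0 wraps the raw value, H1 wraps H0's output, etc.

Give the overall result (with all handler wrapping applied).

Answer: [(1, 8)]

Evaluation trace:
get @ H0 ⇒ 8
put(8) @ H0 ⇒ s:=8
H0 returns (1, 8)
H1 returns [(1, 8)]
= [(1, 8)]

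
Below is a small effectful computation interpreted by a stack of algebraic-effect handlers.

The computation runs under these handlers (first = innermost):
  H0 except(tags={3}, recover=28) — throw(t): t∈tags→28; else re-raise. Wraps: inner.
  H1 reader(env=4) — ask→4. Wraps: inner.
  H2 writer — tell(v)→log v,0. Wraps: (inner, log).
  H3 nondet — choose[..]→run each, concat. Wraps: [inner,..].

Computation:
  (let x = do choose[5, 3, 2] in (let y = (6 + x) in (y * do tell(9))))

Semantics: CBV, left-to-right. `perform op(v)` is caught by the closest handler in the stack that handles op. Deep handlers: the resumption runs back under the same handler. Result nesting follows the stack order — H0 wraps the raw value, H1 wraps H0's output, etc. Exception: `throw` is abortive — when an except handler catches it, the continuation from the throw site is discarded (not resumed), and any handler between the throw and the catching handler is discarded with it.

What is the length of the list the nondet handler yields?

Working:
choose[5, 3, 2] @ H3
  branch[0] choose=5:
    tell(9) @ H2 ⇒ log+=9
    H0 returns 0
    H1 returns 0
    H2 returns (0, (9))
    H3 returns [(0, (9))]
  branch[1] choose=3:
    tell(9) @ H2 ⇒ log+=9
    H0 returns 0
    H1 returns 0
    H2 returns (0, (9))
    H3 returns [(0, (9))]
  branch[2] choose=2:
    tell(9) @ H2 ⇒ log+=9
    H0 returns 0
    H1 returns 0
    H2 returns (0, (9))
    H3 returns [(0, (9))]
= [(0, (9)), (0, (9)), (0, (9))]

Answer: 3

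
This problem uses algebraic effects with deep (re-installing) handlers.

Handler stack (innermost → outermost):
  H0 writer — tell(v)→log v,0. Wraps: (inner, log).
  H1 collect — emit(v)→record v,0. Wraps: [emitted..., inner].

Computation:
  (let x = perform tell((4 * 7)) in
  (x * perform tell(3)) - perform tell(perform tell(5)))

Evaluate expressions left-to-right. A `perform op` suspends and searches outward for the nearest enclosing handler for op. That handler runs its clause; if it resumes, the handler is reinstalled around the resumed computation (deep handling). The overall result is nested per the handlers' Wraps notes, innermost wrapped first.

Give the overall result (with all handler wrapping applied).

Answer: [(0, (28, 3, 5, 0))]

Evaluation trace:
tell(28) @ H0 ⇒ log+=28
tell(3) @ H0 ⇒ log+=3
tell(5) @ H0 ⇒ log+=5
tell(0) @ H0 ⇒ log+=0
H0 returns (0, (28, 3, 5, 0))
H1 returns [(0, (28, 3, 5, 0))]
= [(0, (28, 3, 5, 0))]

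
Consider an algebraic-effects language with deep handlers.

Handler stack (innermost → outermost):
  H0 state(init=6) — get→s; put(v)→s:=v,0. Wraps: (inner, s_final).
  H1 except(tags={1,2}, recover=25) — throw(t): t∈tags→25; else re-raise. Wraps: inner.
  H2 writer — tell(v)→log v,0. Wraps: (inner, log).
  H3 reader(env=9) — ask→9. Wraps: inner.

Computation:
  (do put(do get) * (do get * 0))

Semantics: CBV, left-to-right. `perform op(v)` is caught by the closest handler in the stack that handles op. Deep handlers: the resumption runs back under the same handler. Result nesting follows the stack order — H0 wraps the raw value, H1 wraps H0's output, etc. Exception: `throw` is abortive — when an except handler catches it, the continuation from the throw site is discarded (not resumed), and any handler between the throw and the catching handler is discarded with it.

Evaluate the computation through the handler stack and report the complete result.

Step-by-step:
get @ H0 ⇒ 6
put(6) @ H0 ⇒ s:=6
get @ H0 ⇒ 6
H0 returns (0, 6)
H1 returns (0, 6)
H2 returns ((0, 6), ())
H3 returns ((0, 6), ())
= ((0, 6), ())

Answer: ((0, 6), ())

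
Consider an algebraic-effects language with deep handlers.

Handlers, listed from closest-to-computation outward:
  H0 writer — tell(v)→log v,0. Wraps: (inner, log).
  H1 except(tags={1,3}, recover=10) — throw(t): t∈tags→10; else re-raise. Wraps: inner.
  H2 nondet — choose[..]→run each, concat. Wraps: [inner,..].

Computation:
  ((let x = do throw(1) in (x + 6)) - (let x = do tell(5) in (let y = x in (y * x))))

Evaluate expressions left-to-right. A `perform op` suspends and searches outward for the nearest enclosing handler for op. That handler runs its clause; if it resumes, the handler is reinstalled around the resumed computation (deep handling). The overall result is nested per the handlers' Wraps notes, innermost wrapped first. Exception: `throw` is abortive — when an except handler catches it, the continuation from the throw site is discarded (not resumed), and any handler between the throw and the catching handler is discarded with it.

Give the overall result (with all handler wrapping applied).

Working:
throw(1) @ H1 caught ⇒ 10
H2 returns [10]
= [10]

Answer: [10]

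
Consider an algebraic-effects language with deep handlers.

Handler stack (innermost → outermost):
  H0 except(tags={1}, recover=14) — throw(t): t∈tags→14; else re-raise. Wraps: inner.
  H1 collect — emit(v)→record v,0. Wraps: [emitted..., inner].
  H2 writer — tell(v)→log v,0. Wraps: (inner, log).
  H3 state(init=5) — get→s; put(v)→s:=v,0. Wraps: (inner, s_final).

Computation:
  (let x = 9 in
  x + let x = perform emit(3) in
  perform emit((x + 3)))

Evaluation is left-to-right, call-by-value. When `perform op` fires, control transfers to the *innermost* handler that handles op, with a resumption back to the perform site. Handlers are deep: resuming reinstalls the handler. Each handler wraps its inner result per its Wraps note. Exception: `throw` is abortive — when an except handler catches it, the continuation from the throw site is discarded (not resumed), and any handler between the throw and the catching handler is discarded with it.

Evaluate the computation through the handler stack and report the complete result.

Step-by-step:
emit(3) @ H1 ⇒ out+=3
emit(3) @ H1 ⇒ out+=3
H0 returns 9
H1 returns [3, 3, 9]
H2 returns ([3, 3, 9], ())
H3 returns (([3, 3, 9], ()), 5)
= (([3, 3, 9], ()), 5)

Answer: (([3, 3, 9], ()), 5)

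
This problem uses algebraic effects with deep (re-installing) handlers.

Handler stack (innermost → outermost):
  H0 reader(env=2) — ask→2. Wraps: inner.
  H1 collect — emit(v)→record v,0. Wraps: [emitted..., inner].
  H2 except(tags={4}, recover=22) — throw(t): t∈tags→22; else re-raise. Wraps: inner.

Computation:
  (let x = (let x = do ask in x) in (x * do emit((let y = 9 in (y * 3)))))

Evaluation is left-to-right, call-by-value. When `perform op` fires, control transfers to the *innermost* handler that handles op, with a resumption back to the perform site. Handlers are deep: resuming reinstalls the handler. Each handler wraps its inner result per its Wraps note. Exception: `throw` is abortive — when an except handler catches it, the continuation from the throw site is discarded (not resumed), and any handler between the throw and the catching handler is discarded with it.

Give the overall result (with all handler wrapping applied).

Working:
ask @ H0 ⇒ 2
emit(27) @ H1 ⇒ out+=27
H0 returns 0
H1 returns [27, 0]
H2 returns [27, 0]
= [27, 0]

Answer: [27, 0]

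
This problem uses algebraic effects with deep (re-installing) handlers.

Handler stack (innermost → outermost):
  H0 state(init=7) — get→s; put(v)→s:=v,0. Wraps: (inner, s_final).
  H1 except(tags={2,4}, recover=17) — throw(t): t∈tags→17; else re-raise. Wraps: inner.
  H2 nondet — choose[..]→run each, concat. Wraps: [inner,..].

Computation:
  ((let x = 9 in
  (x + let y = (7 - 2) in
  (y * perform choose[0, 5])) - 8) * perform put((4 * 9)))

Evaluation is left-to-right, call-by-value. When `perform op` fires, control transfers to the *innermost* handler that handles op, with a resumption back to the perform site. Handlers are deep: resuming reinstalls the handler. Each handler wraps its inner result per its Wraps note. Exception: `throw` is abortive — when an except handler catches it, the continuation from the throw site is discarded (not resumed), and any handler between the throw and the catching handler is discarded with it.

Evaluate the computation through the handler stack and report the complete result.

Step-by-step:
choose[0, 5] @ H2
  branch[0] choose=0:
    put(36) @ H0 ⇒ s:=36
    H0 returns (0, 36)
    H1 returns (0, 36)
    H2 returns [(0, 36)]
  branch[1] choose=5:
    put(36) @ H0 ⇒ s:=36
    H0 returns (0, 36)
    H1 returns (0, 36)
    H2 returns [(0, 36)]
= [(0, 36), (0, 36)]

Answer: [(0, 36), (0, 36)]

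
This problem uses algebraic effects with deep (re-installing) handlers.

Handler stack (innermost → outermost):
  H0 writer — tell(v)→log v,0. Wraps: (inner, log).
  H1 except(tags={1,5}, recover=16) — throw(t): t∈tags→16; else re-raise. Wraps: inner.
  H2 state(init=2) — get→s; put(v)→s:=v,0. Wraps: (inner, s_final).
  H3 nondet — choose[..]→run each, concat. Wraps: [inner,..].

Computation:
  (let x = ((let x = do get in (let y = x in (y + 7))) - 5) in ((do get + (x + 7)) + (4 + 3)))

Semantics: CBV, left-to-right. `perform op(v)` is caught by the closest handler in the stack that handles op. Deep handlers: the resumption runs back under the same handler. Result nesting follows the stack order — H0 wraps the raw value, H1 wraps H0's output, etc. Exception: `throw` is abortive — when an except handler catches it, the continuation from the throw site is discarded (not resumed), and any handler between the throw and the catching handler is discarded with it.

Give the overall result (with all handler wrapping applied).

Answer: [((20, ()), 2)]

Working:
get @ H2 ⇒ 2
get @ H2 ⇒ 2
H0 returns (20, ())
H1 returns (20, ())
H2 returns ((20, ()), 2)
H3 returns [((20, ()), 2)]
= [((20, ()), 2)]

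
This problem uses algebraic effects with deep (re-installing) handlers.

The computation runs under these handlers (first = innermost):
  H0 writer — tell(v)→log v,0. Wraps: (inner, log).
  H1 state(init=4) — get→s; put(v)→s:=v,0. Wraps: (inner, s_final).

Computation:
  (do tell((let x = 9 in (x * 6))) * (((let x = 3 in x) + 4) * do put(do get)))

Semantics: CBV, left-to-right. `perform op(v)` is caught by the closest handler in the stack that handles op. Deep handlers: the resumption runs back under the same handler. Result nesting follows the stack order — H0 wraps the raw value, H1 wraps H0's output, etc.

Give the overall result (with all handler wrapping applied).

Evaluation trace:
tell(54) @ H0 ⇒ log+=54
get @ H1 ⇒ 4
put(4) @ H1 ⇒ s:=4
H0 returns (0, (54))
H1 returns ((0, (54)), 4)
= ((0, (54)), 4)

Answer: ((0, (54)), 4)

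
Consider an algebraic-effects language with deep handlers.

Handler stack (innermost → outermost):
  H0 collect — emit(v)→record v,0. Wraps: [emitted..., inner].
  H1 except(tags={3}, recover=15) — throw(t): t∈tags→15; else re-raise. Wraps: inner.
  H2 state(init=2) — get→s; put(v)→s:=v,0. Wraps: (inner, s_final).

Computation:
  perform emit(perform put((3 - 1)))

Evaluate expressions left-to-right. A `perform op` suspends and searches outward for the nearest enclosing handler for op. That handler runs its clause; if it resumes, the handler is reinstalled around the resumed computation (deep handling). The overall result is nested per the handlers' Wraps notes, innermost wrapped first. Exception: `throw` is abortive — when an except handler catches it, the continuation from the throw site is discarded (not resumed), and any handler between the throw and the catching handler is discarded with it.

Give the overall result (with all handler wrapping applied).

Answer: ([0, 0], 2)

Evaluation trace:
put(2) @ H2 ⇒ s:=2
emit(0) @ H0 ⇒ out+=0
H0 returns [0, 0]
H1 returns [0, 0]
H2 returns ([0, 0], 2)
= ([0, 0], 2)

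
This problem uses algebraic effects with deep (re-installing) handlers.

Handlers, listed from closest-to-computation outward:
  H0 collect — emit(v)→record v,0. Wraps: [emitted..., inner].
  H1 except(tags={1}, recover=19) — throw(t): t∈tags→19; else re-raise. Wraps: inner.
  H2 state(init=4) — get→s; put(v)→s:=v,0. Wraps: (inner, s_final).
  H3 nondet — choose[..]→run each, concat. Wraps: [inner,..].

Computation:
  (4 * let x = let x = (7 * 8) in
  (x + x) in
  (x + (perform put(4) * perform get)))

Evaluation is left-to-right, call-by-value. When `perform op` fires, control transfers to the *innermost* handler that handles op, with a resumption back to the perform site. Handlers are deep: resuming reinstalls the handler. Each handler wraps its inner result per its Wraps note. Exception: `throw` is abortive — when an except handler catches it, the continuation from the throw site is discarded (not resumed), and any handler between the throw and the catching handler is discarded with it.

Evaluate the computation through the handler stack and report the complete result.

Working:
put(4) @ H2 ⇒ s:=4
get @ H2 ⇒ 4
H0 returns [448]
H1 returns [448]
H2 returns ([448], 4)
H3 returns [([448], 4)]
= [([448], 4)]

Answer: [([448], 4)]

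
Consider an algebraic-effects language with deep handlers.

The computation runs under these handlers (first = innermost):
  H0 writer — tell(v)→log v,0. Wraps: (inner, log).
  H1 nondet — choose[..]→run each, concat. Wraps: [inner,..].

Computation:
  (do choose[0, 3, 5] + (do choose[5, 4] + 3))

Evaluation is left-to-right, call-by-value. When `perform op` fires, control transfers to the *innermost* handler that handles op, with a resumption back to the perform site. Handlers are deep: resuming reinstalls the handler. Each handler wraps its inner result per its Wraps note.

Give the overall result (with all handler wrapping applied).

Step-by-step:
choose[0, 3, 5] @ H1
  branch[0] choose=0:
    choose[5, 4] @ H1
      branch[0] choose=5:
        H0 returns (8, ())
        H1 returns [(8, ())]
      branch[1] choose=4:
        H0 returns (7, ())
        H1 returns [(7, ())]
  branch[1] choose=3:
    choose[5, 4] @ H1
      branch[0] choose=5:
        H0 returns (11, ())
        H1 returns [(11, ())]
      branch[1] choose=4:
        H0 returns (10, ())
        H1 returns [(10, ())]
  branch[2] choose=5:
    choose[5, 4] @ H1
      branch[0] choose=5:
        H0 returns (13, ())
        H1 returns [(13, ())]
      branch[1] choose=4:
        H0 returns (12, ())
        H1 returns [(12, ())]
= [(8, ()), (7, ()), (11, ()), (10, ()), (13, ()), (12, ())]

Answer: [(8, ()), (7, ()), (11, ()), (10, ()), (13, ()), (12, ())]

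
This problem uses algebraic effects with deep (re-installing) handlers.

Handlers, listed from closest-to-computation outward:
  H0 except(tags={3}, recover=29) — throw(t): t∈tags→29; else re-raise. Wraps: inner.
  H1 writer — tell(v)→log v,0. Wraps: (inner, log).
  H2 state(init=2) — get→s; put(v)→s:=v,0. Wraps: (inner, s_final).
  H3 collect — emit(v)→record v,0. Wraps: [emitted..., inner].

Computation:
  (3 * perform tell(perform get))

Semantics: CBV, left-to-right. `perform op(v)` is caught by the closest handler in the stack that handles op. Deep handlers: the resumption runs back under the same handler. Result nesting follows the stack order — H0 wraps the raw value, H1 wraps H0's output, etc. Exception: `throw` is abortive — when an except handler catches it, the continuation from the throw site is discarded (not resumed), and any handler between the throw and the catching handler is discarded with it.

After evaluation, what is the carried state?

Working:
get @ H2 ⇒ 2
tell(2) @ H1 ⇒ log+=2
H0 returns 0
H1 returns (0, (2))
H2 returns ((0, (2)), 2)
H3 returns [((0, (2)), 2)]
= [((0, (2)), 2)]

Answer: 2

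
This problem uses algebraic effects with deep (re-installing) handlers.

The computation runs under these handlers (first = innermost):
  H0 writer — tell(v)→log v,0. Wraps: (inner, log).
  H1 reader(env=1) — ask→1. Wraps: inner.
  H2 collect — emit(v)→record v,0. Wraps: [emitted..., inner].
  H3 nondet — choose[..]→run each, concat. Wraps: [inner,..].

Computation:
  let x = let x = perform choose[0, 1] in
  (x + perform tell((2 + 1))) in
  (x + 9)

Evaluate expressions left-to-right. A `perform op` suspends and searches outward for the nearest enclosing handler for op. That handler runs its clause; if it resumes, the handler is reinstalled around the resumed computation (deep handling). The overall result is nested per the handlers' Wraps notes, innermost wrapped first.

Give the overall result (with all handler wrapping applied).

Answer: [[(9, (3))], [(10, (3))]]

Working:
choose[0, 1] @ H3
  branch[0] choose=0:
    tell(3) @ H0 ⇒ log+=3
    H0 returns (9, (3))
    H1 returns (9, (3))
    H2 returns [(9, (3))]
    H3 returns [[(9, (3))]]
  branch[1] choose=1:
    tell(3) @ H0 ⇒ log+=3
    H0 returns (10, (3))
    H1 returns (10, (3))
    H2 returns [(10, (3))]
    H3 returns [[(10, (3))]]
= [[(9, (3))], [(10, (3))]]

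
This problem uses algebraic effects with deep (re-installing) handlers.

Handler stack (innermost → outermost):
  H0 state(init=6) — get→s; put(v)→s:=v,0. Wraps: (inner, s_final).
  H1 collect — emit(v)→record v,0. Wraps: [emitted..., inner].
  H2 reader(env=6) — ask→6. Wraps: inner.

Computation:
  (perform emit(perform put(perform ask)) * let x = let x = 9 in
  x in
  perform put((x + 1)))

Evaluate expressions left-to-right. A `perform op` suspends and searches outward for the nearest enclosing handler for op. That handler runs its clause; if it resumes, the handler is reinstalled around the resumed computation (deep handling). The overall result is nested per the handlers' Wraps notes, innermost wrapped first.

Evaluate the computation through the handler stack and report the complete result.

Answer: [0, (0, 10)]

Evaluation trace:
ask @ H2 ⇒ 6
put(6) @ H0 ⇒ s:=6
emit(0) @ H1 ⇒ out+=0
put(10) @ H0 ⇒ s:=10
H0 returns (0, 10)
H1 returns [0, (0, 10)]
H2 returns [0, (0, 10)]
= [0, (0, 10)]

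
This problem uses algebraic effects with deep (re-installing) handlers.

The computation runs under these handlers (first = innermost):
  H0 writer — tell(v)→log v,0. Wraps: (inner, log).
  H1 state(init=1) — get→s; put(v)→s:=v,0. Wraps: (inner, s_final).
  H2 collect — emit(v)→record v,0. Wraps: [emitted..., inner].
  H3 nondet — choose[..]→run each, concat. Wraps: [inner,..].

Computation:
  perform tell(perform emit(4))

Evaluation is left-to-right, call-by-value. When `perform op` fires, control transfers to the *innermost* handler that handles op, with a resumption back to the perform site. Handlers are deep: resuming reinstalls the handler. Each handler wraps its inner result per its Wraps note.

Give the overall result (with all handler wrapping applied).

Answer: [[4, ((0, (0)), 1)]]

Working:
emit(4) @ H2 ⇒ out+=4
tell(0) @ H0 ⇒ log+=0
H0 returns (0, (0))
H1 returns ((0, (0)), 1)
H2 returns [4, ((0, (0)), 1)]
H3 returns [[4, ((0, (0)), 1)]]
= [[4, ((0, (0)), 1)]]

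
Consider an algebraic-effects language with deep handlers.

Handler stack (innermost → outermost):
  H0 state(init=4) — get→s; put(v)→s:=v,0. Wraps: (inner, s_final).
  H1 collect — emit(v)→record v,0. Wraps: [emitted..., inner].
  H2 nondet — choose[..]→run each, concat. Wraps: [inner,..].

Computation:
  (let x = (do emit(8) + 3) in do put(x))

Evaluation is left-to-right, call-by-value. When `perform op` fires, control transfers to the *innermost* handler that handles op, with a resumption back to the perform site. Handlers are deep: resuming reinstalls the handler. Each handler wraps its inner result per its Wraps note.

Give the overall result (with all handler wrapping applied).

Evaluation trace:
emit(8) @ H1 ⇒ out+=8
put(3) @ H0 ⇒ s:=3
H0 returns (0, 3)
H1 returns [8, (0, 3)]
H2 returns [[8, (0, 3)]]
= [[8, (0, 3)]]

Answer: [[8, (0, 3)]]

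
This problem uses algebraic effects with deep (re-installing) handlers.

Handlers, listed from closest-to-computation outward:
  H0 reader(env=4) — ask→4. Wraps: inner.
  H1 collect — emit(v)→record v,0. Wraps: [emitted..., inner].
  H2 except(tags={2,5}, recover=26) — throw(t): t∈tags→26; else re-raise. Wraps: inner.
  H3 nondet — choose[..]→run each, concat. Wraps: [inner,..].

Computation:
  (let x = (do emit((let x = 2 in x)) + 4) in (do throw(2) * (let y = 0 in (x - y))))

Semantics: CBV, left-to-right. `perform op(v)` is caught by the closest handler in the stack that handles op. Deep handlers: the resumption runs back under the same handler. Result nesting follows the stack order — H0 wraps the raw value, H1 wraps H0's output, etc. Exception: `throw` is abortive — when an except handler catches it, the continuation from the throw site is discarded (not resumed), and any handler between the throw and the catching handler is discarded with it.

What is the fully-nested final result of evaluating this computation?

Answer: [26]

Working:
emit(2) @ H1 ⇒ out+=2
throw(2) @ H2 caught ⇒ 26
H3 returns [26]
= [26]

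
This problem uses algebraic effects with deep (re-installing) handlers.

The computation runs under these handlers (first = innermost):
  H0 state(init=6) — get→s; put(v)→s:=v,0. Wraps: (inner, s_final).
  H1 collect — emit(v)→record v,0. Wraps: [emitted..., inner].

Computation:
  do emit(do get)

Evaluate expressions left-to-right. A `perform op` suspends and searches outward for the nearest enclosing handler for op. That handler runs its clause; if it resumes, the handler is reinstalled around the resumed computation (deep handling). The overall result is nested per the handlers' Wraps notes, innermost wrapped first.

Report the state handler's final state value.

Step-by-step:
get @ H0 ⇒ 6
emit(6) @ H1 ⇒ out+=6
H0 returns (0, 6)
H1 returns [6, (0, 6)]
= [6, (0, 6)]

Answer: 6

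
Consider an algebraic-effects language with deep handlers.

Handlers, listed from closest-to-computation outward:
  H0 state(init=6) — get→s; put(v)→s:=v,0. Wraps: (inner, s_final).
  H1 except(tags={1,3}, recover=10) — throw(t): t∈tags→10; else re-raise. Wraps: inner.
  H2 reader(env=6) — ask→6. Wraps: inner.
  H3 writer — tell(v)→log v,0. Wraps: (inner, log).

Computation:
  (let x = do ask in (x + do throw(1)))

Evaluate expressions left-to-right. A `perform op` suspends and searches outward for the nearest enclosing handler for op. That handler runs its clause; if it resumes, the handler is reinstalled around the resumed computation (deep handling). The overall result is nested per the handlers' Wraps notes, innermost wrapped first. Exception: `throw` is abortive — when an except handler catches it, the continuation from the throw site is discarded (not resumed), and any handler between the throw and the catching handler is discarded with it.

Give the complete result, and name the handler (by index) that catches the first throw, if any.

Working:
ask @ H2 ⇒ 6
throw(1) @ H1 caught ⇒ 10
H2 returns 10
H3 returns (10, ())
= (10, ())

Answer: (10, ()) ; first throw caught by: H1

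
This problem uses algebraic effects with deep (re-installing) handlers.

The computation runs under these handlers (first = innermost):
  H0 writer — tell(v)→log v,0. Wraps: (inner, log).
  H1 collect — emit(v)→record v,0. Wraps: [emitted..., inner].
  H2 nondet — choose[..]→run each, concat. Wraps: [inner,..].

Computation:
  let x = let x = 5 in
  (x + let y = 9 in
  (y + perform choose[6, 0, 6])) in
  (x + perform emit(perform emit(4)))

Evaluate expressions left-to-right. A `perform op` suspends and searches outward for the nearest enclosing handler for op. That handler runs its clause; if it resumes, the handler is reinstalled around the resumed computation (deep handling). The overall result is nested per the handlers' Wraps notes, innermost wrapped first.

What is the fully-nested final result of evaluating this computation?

Evaluation trace:
choose[6, 0, 6] @ H2
  branch[0] choose=6:
    emit(4) @ H1 ⇒ out+=4
    emit(0) @ H1 ⇒ out+=0
    H0 returns (20, ())
    H1 returns [4, 0, (20, ())]
    H2 returns [[4, 0, (20, ())]]
  branch[1] choose=0:
    emit(4) @ H1 ⇒ out+=4
    emit(0) @ H1 ⇒ out+=0
    H0 returns (14, ())
    H1 returns [4, 0, (14, ())]
    H2 returns [[4, 0, (14, ())]]
  branch[2] choose=6:
    emit(4) @ H1 ⇒ out+=4
    emit(0) @ H1 ⇒ out+=0
    H0 returns (20, ())
    H1 returns [4, 0, (20, ())]
    H2 returns [[4, 0, (20, ())]]
= [[4, 0, (20, ())], [4, 0, (14, ())], [4, 0, (20, ())]]

Answer: [[4, 0, (20, ())], [4, 0, (14, ())], [4, 0, (20, ())]]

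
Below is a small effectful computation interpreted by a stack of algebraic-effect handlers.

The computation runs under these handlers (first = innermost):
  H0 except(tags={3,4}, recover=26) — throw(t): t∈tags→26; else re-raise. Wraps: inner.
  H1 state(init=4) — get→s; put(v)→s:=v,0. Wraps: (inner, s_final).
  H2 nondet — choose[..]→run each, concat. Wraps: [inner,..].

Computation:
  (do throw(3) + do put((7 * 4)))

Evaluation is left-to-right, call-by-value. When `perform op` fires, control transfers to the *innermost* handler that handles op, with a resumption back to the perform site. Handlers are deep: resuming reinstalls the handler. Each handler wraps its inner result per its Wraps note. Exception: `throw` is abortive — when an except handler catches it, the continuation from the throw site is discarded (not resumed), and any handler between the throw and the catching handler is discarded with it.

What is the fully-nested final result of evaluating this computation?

Evaluation trace:
throw(3) @ H0 caught ⇒ 26
H1 returns (26, 4)
H2 returns [(26, 4)]
= [(26, 4)]

Answer: [(26, 4)]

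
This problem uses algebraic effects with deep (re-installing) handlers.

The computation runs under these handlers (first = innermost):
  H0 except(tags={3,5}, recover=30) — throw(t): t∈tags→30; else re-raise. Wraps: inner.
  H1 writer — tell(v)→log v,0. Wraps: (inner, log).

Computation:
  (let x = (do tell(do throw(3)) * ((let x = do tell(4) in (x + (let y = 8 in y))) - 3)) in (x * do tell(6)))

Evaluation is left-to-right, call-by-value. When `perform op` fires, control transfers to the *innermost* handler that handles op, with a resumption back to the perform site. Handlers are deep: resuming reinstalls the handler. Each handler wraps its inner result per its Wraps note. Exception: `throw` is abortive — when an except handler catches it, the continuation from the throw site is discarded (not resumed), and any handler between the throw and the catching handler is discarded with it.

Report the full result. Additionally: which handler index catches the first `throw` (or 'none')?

Answer: (30, ()) ; first throw caught by: H0

Evaluation trace:
throw(3) @ H0 caught ⇒ 30
H1 returns (30, ())
= (30, ())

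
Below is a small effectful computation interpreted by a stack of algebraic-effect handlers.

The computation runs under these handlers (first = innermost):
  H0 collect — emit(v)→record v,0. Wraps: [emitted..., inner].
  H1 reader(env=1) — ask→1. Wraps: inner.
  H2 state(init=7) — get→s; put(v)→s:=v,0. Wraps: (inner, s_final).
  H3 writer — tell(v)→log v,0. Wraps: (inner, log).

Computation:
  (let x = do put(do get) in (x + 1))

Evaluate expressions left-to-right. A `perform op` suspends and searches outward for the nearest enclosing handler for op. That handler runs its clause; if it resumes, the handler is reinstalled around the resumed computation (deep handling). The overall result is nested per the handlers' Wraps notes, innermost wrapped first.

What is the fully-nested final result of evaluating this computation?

Answer: (([1], 7), ())

Working:
get @ H2 ⇒ 7
put(7) @ H2 ⇒ s:=7
H0 returns [1]
H1 returns [1]
H2 returns ([1], 7)
H3 returns (([1], 7), ())
= (([1], 7), ())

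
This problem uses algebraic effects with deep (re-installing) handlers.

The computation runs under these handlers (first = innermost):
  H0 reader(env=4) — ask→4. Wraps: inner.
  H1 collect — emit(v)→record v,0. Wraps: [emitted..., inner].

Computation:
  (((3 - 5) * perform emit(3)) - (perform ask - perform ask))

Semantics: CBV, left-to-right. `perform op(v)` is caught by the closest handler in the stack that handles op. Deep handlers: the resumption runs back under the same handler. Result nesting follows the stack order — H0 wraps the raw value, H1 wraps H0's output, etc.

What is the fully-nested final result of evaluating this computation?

Working:
emit(3) @ H1 ⇒ out+=3
ask @ H0 ⇒ 4
ask @ H0 ⇒ 4
H0 returns 0
H1 returns [3, 0]
= [3, 0]

Answer: [3, 0]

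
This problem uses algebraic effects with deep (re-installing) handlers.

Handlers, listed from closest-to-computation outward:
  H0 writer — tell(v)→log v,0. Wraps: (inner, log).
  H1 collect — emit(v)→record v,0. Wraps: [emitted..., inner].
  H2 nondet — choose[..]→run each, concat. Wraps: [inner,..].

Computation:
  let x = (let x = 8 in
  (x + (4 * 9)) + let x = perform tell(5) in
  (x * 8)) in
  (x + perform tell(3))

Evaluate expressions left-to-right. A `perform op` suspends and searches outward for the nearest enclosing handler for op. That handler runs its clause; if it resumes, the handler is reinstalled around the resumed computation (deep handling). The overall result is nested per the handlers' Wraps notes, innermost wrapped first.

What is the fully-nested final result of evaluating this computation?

Answer: [[(44, (5, 3))]]

Evaluation trace:
tell(5) @ H0 ⇒ log+=5
tell(3) @ H0 ⇒ log+=3
H0 returns (44, (5, 3))
H1 returns [(44, (5, 3))]
H2 returns [[(44, (5, 3))]]
= [[(44, (5, 3))]]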